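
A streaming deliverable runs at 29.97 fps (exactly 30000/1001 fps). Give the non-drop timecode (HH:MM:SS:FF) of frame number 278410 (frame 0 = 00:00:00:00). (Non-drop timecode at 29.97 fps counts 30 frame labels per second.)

02:34:40:10

278410 ÷ 30 = 9280 full seconds, remainder 10 frames.
9280 s = 2 h 34 min 40 s.
Timecode: 02:34:40:10.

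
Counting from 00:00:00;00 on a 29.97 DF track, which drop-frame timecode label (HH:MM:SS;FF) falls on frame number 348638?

Each 10-minute DF block holds 10 × 60 × 30 − 9 × 2 = 17982 frames. 348638 ÷ 17982 → 19 full blocks, remainder 6980.
Within the partial block the first minute is 1800 frames and each further minute 1798, so 3 further minute boundaries passed. Total skipped labels = 18 × 19 + 2 × 3 = 348.
Non-drop label index = 348638 + 348 = 348986; at 30 labels/s that is 03:13:52:26, i.e. DF 03:13:52;26.

03:13:52;26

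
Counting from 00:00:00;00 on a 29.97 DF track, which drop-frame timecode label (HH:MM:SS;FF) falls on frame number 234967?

Each 10-minute DF block holds 10 × 60 × 30 − 9 × 2 = 17982 frames. 234967 ÷ 17982 → 13 full blocks, remainder 1201.
Within the partial block the first minute is 1800 frames and each further minute 1798, so 0 further minute boundaries passed. Total skipped labels = 18 × 13 + 2 × 0 = 234.
Non-drop label index = 234967 + 234 = 235201; at 30 labels/s that is 02:10:40:01, i.e. DF 02:10:40;01.

02:10:40;01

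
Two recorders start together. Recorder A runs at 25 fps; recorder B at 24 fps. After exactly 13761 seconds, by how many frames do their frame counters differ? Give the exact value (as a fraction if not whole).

13761 frames

A emits 25 × 13761 = 344025 frames; B emits 24 × 13761 = 330264.
Difference = 13761 frames; B is behind A.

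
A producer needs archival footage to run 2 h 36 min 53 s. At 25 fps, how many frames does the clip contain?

2 h 36 min 53 s = 9413 s.
Frames = 9413 × 25 = 235325.

235325 frames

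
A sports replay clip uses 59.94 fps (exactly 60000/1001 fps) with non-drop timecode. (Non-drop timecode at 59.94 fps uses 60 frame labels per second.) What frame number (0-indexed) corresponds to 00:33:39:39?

frame 121179

Total seconds to the label: (0 × 3600 + 33 × 60 + 39) = 2019.
Frame index = 2019 × 60 + 39 = 121179.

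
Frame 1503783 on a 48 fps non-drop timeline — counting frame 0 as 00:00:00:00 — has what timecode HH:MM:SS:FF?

1503783 ÷ 48 = 31328 full seconds, remainder 39 frames.
31328 s = 8 h 42 min 8 s.
Timecode: 08:42:08:39.

08:42:08:39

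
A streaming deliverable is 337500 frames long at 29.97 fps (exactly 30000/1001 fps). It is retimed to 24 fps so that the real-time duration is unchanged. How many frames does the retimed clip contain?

Target frames = source frames × (target rate / source rate) = 337500 × (24)/(30000/1001) = 337500 × 1001/1250 = 270270.

270270 frames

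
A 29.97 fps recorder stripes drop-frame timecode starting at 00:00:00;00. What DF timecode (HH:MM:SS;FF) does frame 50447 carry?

00:28:03;09

Ten DF minutes hold 17982 frames, so frame 50447 lies in block 2 (frames 35964–53945) with 14483 frames into that block.
The block's first minute is 1800 frames and the rest 1798 each; 14483 frames reaches minute 8, so 2 × 18 + 8 × 2 = 52 labels have been skipped so far.
Adding those back, label number 50447 + 52 = 50499 at 30 labels/s is 1683 s + 9 f = 0 h 28 min 3 s frame 9, i.e. 00:28:03;09.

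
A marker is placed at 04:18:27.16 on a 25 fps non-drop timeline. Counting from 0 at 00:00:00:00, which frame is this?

Total seconds to the label: (4 × 3600 + 18 × 60 + 27) = 15507.
Frame index = 15507 × 25 + 16 = 387691.

387691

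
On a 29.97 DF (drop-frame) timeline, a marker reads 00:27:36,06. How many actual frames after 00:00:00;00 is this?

Complete 10-minute blocks: 2, each 17982 frames → 35964.
Remaining 7 whole minutes in the current block: 1800 + 6 × 1798 = 12588 frames.
Within the current minute: 36 × 30 + 6 − 2 = 1084 (labels ;00/;01 skipped at this minute). Total = 35964 + 12588 + 1084 = 49636.

49636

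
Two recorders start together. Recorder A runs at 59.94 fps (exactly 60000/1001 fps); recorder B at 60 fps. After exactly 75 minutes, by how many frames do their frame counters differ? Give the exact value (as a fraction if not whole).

270000/1001 frames

75 min = 4500 s.
A emits 60000/1001 × 4500 = 270000000/1001 frames; B emits 60 × 4500 = 270000.
Difference = 270000/1001 frames (≈ 269.7303); B is ahead of A.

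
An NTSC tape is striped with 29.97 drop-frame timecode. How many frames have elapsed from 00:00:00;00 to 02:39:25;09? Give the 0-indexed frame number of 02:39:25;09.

Complete 10-minute blocks: 15, each 17982 frames → 269730.
Remaining 9 whole minutes in the current block: 1800 + 8 × 1798 = 16184 frames.
Within the current minute: 25 × 30 + 9 − 2 = 757 (labels ;00/;01 skipped at this minute). Total = 269730 + 16184 + 757 = 286671.

286671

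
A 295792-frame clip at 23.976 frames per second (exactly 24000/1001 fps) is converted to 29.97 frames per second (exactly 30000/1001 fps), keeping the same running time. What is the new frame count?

Target frames = source frames × (target rate / source rate) = 295792 × (30000/1001)/(24000/1001) = 295792 × 5/4 = 369740.

369740 frames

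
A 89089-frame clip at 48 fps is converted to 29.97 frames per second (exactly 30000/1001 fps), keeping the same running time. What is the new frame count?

55625 frames

Target frames = source frames × (target rate / source rate) = 89089 × (30000/1001)/(48) = 89089 × 625/1001 = 55625.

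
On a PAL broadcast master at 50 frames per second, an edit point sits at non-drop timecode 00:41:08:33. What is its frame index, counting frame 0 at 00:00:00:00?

123433

Total seconds to the label: (0 × 3600 + 41 × 60 + 8) = 2468.
Frame index = 2468 × 50 + 33 = 123433.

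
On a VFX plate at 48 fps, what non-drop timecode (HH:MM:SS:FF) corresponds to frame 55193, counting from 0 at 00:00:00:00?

00:19:09:41

55193 ÷ 48 = 1149 full seconds, remainder 41 frames.
1149 s = 0 h 19 min 9 s.
Timecode: 00:19:09:41.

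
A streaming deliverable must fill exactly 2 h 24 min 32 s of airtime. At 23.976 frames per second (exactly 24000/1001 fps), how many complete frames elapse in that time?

207920 frames

2 h 24 min 32 s = 8672 s.
Frames = 8672 × 24000/1001 = 208128000/1001 ≈ 207920.0799.
Complete frames: 207920.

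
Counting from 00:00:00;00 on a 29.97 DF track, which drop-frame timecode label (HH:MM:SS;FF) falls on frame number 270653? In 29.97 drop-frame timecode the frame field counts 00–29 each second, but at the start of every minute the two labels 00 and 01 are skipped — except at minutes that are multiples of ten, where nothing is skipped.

02:30:30;23

Ten DF minutes hold 17982 frames, so frame 270653 lies in block 15 (frames 269730–287711) with 923 frames into that block.
The block's first minute is 1800 frames and the rest 1798 each; 923 frames reaches minute 0, so 15 × 18 + 0 × 2 = 270 labels have been skipped so far.
Adding those back, label number 270653 + 270 = 270923 at 30 labels/s is 9030 s + 23 f = 2 h 30 min 30 s frame 23, i.e. 02:30:30;23.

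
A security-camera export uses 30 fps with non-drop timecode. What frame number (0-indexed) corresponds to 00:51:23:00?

Total seconds to the label: (0 × 3600 + 51 × 60 + 23) = 3083.
Frame index = 3083 × 30 + 0 = 92490.

92490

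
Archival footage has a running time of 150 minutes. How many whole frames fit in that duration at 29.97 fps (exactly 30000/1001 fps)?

269730 frames

150 min = 9000 s.
Frames = 9000 × 30000/1001 = 270000000/1001 ≈ 269730.2697.
Complete frames: 269730.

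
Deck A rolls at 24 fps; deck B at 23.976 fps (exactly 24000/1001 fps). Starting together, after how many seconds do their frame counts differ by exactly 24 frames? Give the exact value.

1001 seconds

The gap grows by |24000/1001 − 24| = 24/1001 frames per second.
Time for a 24-frame gap: 24 ÷ (24/1001) = 1001 s.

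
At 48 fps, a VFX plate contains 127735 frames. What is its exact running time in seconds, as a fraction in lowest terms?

Running time = 127735 ÷ (48) = 127735 × 1/48 = 127735/48 s.

127735/48 seconds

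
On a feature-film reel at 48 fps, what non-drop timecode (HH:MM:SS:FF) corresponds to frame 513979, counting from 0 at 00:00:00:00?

02:58:27:43

513979 ÷ 48 = 10707 full seconds, remainder 43 frames.
10707 s = 2 h 58 min 27 s.
Timecode: 02:58:27:43.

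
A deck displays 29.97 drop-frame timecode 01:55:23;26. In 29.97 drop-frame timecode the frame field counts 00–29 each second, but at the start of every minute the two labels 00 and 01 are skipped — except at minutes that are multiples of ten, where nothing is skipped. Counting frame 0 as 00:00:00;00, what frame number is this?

207508

As if non-drop at 30 labels/s: (1 × 3600 + 55 × 60 + 23) × 30 + 26 = 207716.
Minute boundaries passed: 115; those not divisible by 10: 115 − 11 = 104; dropped labels = 2 × 104 = 208.
Actual frame index = 207716 − 208 = 207508.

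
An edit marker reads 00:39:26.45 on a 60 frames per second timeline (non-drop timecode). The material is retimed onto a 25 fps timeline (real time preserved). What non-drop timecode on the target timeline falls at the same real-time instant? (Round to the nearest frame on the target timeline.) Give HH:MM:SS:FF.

00:39:26:19

Source frame index: (0×3600 + 39×60 + 26) × 60 + 45 = 142005.
Real time: 142005 / (60) = 9467/4 s.
Target frame: (9467/4) × (25) = 236675/4 ≈ 59168.750 → 59169.
At 25 labels/s: frame 59169 → 00:39:26:19.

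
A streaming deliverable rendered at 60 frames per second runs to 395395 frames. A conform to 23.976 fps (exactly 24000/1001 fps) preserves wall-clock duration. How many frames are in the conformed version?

Target frames = source frames × (target rate / source rate) = 395395 × (24000/1001)/(60) = 395395 × 400/1001 = 158000.

158000 frames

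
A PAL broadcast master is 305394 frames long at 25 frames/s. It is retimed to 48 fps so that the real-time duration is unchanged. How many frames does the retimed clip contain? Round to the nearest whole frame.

Frames at target rate = 305394 × (48) / (25) = 14658912/25 ≈ 586356.480.
Nearest whole frame: 586356.

586356 frames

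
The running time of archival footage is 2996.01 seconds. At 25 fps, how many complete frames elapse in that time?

Frames = 2996.01 × 25 = 299601/4 ≈ 74900.2500.
Complete frames: 74900.

74900 frames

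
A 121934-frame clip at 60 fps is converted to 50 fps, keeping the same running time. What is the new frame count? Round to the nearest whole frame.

Frames at target rate = 121934 × (50) / (60) = 304835/3 ≈ 101611.667.
Nearest whole frame: 101612.

101612 frames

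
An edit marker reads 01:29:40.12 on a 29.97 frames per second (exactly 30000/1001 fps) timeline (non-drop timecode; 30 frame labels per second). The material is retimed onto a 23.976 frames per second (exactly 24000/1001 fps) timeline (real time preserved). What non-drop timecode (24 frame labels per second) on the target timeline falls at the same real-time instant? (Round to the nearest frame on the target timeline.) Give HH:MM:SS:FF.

Source frame index: (1×3600 + 29×60 + 40) × 30 + 12 = 161412.
Real time: 161412 / (30000/1001) = 13464451/2500 s.
Target frame: (13464451/2500) × (24000/1001) = 645648/5 ≈ 129129.600 → 129130.
At 24 labels/s: frame 129130 → 01:29:40:10.

01:29:40:10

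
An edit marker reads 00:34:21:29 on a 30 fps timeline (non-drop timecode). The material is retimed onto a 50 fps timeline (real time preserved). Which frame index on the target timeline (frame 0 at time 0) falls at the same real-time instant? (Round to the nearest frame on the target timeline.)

Source frame index: (0×3600 + 34×60 + 21) × 30 + 29 = 61859.
Real time: 61859 / (30) = 61859/30 s.
Target frame: (61859/30) × (50) = 309295/3 ≈ 103098.333 → 103098.

frame 103098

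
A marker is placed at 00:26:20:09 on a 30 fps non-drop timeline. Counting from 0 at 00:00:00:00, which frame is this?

47409

Total seconds to the label: (0 × 3600 + 26 × 60 + 20) = 1580.
Frame index = 1580 × 30 + 9 = 47409.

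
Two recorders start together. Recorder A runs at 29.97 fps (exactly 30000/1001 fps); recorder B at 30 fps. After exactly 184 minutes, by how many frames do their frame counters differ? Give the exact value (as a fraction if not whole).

331200/1001 frames

184 min = 11040 s.
A emits 30000/1001 × 11040 = 331200000/1001 frames; B emits 30 × 11040 = 331200.
Difference = 331200/1001 frames (≈ 330.8691); B is ahead of A.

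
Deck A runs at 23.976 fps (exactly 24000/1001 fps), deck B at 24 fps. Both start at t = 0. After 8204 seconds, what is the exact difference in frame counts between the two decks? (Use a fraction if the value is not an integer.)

28128/143 frames

A emits 24000/1001 × 8204 = 28128000/143 frames; B emits 24 × 8204 = 196896.
Difference = 28128/143 frames (≈ 196.6993); B is ahead of A.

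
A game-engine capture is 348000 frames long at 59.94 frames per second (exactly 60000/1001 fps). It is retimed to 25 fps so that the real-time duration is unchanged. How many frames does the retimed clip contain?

Target frames = source frames × (target rate / source rate) = 348000 × (25)/(60000/1001) = 348000 × 1001/2400 = 145145.

145145 frames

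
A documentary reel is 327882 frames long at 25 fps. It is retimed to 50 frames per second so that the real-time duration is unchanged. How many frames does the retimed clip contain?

Target frames = source frames × (target rate / source rate) = 327882 × (50)/(25) = 327882 × 2 = 655764.

655764 frames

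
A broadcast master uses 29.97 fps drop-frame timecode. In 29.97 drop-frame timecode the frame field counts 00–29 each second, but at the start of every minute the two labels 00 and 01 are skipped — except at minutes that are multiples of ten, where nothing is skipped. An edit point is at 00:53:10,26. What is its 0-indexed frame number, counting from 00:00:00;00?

95630

Complete 10-minute blocks: 5, each 17982 frames → 89910.
Remaining 3 whole minutes in the current block: 1800 + 2 × 1798 = 5396 frames.
Within the current minute: 10 × 30 + 26 − 2 = 324 (labels ;00/;01 skipped at this minute). Total = 89910 + 5396 + 324 = 95630.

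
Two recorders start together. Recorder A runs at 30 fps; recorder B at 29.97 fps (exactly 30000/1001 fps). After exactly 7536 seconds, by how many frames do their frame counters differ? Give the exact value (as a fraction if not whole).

226080/1001 frames

A emits 30 × 7536 = 226080 frames; B emits 30000/1001 × 7536 = 226080000/1001.
Difference = 226080/1001 frames (≈ 225.8541); B is behind A.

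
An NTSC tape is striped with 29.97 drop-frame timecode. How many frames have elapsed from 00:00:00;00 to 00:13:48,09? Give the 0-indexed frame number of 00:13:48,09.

As if non-drop at 30 labels/s: (0 × 3600 + 13 × 60 + 48) × 30 + 9 = 24849.
Minute boundaries passed: 13; those not divisible by 10: 13 − 1 = 12; dropped labels = 2 × 12 = 24.
Actual frame index = 24849 − 24 = 24825.

24825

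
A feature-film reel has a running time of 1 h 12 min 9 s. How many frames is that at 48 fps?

207792 frames

1 h 12 min 9 s = 4329 s.
Frames = 4329 × 48 = 207792.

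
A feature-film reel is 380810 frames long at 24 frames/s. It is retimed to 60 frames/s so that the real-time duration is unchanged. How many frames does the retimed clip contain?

952025 frames

Target frames = source frames × (target rate / source rate) = 380810 × (60)/(24) = 380810 × 5/2 = 952025.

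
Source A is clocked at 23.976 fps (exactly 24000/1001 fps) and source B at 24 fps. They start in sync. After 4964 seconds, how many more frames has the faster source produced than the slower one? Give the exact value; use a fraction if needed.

A emits 24000/1001 × 4964 = 119136000/1001 frames; B emits 24 × 4964 = 119136.
Difference = 119136/1001 frames (≈ 119.0170); B is ahead of A.

119136/1001 frames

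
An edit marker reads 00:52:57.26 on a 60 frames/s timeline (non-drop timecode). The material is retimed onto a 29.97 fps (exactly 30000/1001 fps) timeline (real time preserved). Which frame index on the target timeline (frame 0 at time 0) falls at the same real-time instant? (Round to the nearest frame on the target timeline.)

Source frame index: (0×3600 + 52×60 + 57) × 60 + 26 = 190646.
Real time: 190646 / (60) = 95323/30 s.
Target frame: (95323/30) × (30000/1001) = 95323000/1001 ≈ 95227.772 → 95228.

frame 95228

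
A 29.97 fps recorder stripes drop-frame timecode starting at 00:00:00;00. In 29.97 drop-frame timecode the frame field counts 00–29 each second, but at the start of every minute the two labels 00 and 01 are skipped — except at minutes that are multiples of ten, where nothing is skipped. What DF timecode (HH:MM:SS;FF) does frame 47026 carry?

00:26:09;04

Ten DF minutes hold 17982 frames, so frame 47026 lies in block 2 (frames 35964–53945) with 11062 frames into that block.
The block's first minute is 1800 frames and the rest 1798 each; 11062 frames reaches minute 6, so 2 × 18 + 6 × 2 = 48 labels have been skipped so far.
Adding those back, label number 47026 + 48 = 47074 at 30 labels/s is 1569 s + 4 f = 0 h 26 min 9 s frame 4, i.e. 00:26:09;04.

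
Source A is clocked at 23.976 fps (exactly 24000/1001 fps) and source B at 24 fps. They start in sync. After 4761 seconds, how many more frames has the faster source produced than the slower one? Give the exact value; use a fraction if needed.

A emits 24000/1001 × 4761 = 114264000/1001 frames; B emits 24 × 4761 = 114264.
Difference = 114264/1001 frames (≈ 114.1499); B is ahead of A.

114264/1001 frames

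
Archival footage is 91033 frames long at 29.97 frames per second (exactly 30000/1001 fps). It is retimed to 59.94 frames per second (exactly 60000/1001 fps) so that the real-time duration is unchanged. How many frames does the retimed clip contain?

182066 frames

Target frames = source frames × (target rate / source rate) = 91033 × (60000/1001)/(30000/1001) = 91033 × 2 = 182066.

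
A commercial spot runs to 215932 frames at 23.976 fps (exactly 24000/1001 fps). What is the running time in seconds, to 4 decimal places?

9006.1638 seconds

Running time = 215932 × 1001/24000 = 54036983/6000 s ≈ 9006.1638 s.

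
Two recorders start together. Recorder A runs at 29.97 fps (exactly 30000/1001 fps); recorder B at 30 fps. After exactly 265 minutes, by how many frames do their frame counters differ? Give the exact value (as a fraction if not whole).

477000/1001 frames

265 min = 15900 s.
A emits 30000/1001 × 15900 = 477000000/1001 frames; B emits 30 × 15900 = 477000.
Difference = 477000/1001 frames (≈ 476.5235); B is ahead of A.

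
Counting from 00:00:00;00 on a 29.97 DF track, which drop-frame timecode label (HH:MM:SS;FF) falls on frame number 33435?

Ten DF minutes hold 17982 frames, so frame 33435 lies in block 1 (frames 17982–35963) with 15453 frames into that block.
The block's first minute is 1800 frames and the rest 1798 each; 15453 frames reaches minute 8, so 1 × 18 + 8 × 2 = 34 labels have been skipped so far.
Adding those back, label number 33435 + 34 = 33469 at 30 labels/s is 1115 s + 19 f = 0 h 18 min 35 s frame 19, i.e. 00:18:35;19.

00:18:35;19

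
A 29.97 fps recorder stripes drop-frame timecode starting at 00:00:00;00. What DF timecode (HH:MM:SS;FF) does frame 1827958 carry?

Each 10-minute DF block holds 10 × 60 × 30 − 9 × 2 = 17982 frames. 1827958 ÷ 17982 → 101 full blocks, remainder 11776.
Within the partial block the first minute is 1800 frames and each further minute 1798, so 6 further minute boundaries passed. Total skipped labels = 18 × 101 + 2 × 6 = 1830.
Non-drop label index = 1827958 + 1830 = 1829788; at 30 labels/s that is 16:56:32:28, i.e. DF 16:56:32;28.

16:56:32;28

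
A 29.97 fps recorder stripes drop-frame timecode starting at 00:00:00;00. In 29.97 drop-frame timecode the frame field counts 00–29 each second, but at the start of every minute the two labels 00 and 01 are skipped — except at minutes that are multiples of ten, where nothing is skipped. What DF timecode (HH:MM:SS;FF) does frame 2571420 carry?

23:49:59;24

Ten DF minutes hold 17982 frames, so frame 2571420 lies in block 142 (frames 2553444–2571425) with 17976 frames into that block.
The block's first minute is 1800 frames and the rest 1798 each; 17976 frames reaches minute 9, so 142 × 18 + 9 × 2 = 2574 labels have been skipped so far.
Adding those back, label number 2571420 + 2574 = 2573994 at 30 labels/s is 85799 s + 24 f = 23 h 49 min 59 s frame 24, i.e. 23:49:59;24.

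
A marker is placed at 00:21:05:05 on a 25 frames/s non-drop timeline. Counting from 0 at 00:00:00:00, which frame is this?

Total seconds to the label: (0 × 3600 + 21 × 60 + 5) = 1265.
Frame index = 1265 × 25 + 5 = 31630.

31630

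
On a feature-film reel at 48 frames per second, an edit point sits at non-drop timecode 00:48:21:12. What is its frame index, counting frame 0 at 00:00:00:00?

Total seconds to the label: (0 × 3600 + 48 × 60 + 21) = 2901.
Frame index = 2901 × 48 + 12 = 139260.

139260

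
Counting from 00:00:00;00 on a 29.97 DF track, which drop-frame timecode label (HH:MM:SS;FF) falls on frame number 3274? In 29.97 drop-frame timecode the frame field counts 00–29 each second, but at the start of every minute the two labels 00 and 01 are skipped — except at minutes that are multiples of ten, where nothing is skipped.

Each 10-minute DF block holds 10 × 60 × 30 − 9 × 2 = 17982 frames. 3274 ÷ 17982 → 0 full blocks, remainder 3274.
Within the partial block the first minute is 1800 frames and each further minute 1798, so 1 further minute boundary passed. Total skipped labels = 18 × 0 + 2 × 1 = 2.
Non-drop label index = 3274 + 2 = 3276; at 30 labels/s that is 00:01:49:06, i.e. DF 00:01:49;06.

00:01:49;06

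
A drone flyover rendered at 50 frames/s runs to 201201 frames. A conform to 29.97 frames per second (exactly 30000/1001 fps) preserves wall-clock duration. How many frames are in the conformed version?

120600 frames

Target frames = source frames × (target rate / source rate) = 201201 × (30000/1001)/(50) = 201201 × 600/1001 = 120600.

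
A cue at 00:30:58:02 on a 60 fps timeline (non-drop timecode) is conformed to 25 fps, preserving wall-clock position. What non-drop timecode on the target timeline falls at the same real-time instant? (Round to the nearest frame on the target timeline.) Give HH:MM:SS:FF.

Source frame index: (0×3600 + 30×60 + 58) × 60 + 2 = 111482.
Real time: 111482 / (60) = 55741/30 s.
Target frame: (55741/30) × (25) = 278705/6 ≈ 46450.833 → 46451.
At 25 labels/s: frame 46451 → 00:30:58:01.

00:30:58:01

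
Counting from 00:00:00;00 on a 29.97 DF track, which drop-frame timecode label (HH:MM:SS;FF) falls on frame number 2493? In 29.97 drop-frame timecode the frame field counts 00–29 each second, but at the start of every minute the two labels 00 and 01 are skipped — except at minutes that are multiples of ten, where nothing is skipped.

00:01:23;05

Ten DF minutes hold 17982 frames, so frame 2493 lies in block 0 (frames 0–17981) with 2493 frames into that block.
The block's first minute is 1800 frames and the rest 1798 each; 2493 frames reaches minute 1, so 0 × 18 + 1 × 2 = 2 labels have been skipped so far.
Adding those back, label number 2493 + 2 = 2495 at 30 labels/s is 83 s + 5 f = 0 h 1 min 23 s frame 5, i.e. 00:01:23;05.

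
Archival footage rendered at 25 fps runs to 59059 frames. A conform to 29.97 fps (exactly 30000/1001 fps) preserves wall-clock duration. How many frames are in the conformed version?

70800 frames

Target frames = source frames × (target rate / source rate) = 59059 × (30000/1001)/(25) = 59059 × 1200/1001 = 70800.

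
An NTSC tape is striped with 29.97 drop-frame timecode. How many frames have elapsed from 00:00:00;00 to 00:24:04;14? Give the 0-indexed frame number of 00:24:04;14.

As if non-drop at 30 labels/s: (0 × 3600 + 24 × 60 + 4) × 30 + 14 = 43334.
Minute boundaries passed: 24; those not divisible by 10: 24 − 2 = 22; dropped labels = 2 × 22 = 44.
Actual frame index = 43334 − 44 = 43290.

43290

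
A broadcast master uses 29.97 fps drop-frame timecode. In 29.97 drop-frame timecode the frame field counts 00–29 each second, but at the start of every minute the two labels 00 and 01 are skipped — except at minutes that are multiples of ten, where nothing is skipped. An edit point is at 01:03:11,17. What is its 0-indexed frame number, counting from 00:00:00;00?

113633

Complete 10-minute blocks: 6, each 17982 frames → 107892.
Remaining 3 whole minutes in the current block: 1800 + 2 × 1798 = 5396 frames.
Within the current minute: 11 × 30 + 17 − 2 = 345 (labels ;00/;01 skipped at this minute). Total = 107892 + 5396 + 345 = 113633.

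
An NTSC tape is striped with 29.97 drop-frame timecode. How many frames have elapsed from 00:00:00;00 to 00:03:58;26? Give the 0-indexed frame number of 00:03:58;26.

7160

As if non-drop at 30 labels/s: (0 × 3600 + 3 × 60 + 58) × 30 + 26 = 7166.
Minute boundaries passed: 3; those not divisible by 10: 3 − 0 = 3; dropped labels = 2 × 3 = 6.
Actual frame index = 7166 − 6 = 7160.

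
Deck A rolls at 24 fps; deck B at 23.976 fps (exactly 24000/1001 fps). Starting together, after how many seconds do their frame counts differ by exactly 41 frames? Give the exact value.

The gap grows by |24000/1001 − 24| = 24/1001 frames per second.
Time for a 41-frame gap: 41 ÷ (24/1001) = 41041/24 s.

41041/24 seconds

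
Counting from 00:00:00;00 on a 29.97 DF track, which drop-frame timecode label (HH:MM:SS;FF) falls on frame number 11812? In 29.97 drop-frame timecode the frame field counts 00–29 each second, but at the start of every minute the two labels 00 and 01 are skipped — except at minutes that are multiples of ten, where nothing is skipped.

Each 10-minute DF block holds 10 × 60 × 30 − 9 × 2 = 17982 frames. 11812 ÷ 17982 → 0 full blocks, remainder 11812.
Within the partial block the first minute is 1800 frames and each further minute 1798, so 6 further minute boundaries passed. Total skipped labels = 18 × 0 + 2 × 6 = 12.
Non-drop label index = 11812 + 12 = 11824; at 30 labels/s that is 00:06:34:04, i.e. DF 00:06:34;04.

00:06:34;04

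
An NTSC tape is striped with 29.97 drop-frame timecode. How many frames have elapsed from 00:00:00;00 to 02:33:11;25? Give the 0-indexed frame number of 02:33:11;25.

Complete 10-minute blocks: 15, each 17982 frames → 269730.
Remaining 3 whole minutes in the current block: 1800 + 2 × 1798 = 5396 frames.
Within the current minute: 11 × 30 + 25 − 2 = 353 (labels ;00/;01 skipped at this minute). Total = 269730 + 5396 + 353 = 275479.

275479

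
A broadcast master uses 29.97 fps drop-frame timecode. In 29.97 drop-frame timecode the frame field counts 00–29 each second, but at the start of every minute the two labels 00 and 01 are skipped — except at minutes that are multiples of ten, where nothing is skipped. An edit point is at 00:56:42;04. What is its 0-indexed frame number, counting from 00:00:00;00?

101962

As if non-drop at 30 labels/s: (0 × 3600 + 56 × 60 + 42) × 30 + 4 = 102064.
Minute boundaries passed: 56; those not divisible by 10: 56 − 5 = 51; dropped labels = 2 × 51 = 102.
Actual frame index = 102064 − 102 = 101962.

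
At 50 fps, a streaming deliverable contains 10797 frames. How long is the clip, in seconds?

215.94 seconds

Running time = 10797 / (50) = 215.94 s.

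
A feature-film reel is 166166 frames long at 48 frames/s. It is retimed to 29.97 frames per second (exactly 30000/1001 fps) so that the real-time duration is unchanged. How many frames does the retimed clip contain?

Target frames = source frames × (target rate / source rate) = 166166 × (30000/1001)/(48) = 166166 × 625/1001 = 103750.

103750 frames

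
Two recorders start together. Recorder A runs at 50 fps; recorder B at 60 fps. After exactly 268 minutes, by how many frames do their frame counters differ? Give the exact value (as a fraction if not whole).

268 min = 16080 s.
A emits 50 × 16080 = 804000 frames; B emits 60 × 16080 = 964800.
Difference = 160800 frames; B is ahead of A.

160800 frames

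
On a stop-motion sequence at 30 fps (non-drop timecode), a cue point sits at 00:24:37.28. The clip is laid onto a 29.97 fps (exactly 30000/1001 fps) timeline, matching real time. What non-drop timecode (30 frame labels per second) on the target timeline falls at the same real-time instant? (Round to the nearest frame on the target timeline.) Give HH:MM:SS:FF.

Source frame index: (0×3600 + 24×60 + 37) × 30 + 28 = 44338.
Real time: 44338 / (30) = 22169/15 s.
Target frame: (22169/15) × (30000/1001) = 6334000/143 ≈ 44293.706 → 44294.
At 30 labels/s: frame 44294 → 00:24:36:14.

00:24:36:14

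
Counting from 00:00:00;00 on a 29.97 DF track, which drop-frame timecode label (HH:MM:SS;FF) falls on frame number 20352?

00:11:19;02

Each 10-minute DF block holds 10 × 60 × 30 − 9 × 2 = 17982 frames. 20352 ÷ 17982 → 1 full block, remainder 2370.
Within the partial block the first minute is 1800 frames and each further minute 1798, so 1 further minute boundary passed. Total skipped labels = 18 × 1 + 2 × 1 = 20.
Non-drop label index = 20352 + 20 = 20372; at 30 labels/s that is 00:11:19:02, i.e. DF 00:11:19;02.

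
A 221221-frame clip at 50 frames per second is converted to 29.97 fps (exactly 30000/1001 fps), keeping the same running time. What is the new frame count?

132600 frames

Target frames = source frames × (target rate / source rate) = 221221 × (30000/1001)/(50) = 221221 × 600/1001 = 132600.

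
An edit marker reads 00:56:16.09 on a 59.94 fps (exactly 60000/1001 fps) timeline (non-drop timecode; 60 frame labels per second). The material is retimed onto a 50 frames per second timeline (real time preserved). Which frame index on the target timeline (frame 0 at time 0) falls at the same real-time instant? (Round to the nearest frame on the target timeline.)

Source frame index: (0×3600 + 56×60 + 16) × 60 + 9 = 202569.
Real time: 202569 / (60000/1001) = 67590523/20000 s.
Target frame: (67590523/20000) × (50) = 67590523/400 ≈ 168976.307 → 168976.

frame 168976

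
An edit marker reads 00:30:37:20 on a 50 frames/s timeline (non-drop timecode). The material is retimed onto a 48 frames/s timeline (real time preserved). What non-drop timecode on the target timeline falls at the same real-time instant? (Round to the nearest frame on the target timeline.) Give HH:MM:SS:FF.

Source frame index: (0×3600 + 30×60 + 37) × 50 + 20 = 91870.
Real time: 91870 / (50) = 9187/5 s.
Target frame: (9187/5) × (48) = 440976/5 ≈ 88195.200 → 88195.
At 48 labels/s: frame 88195 → 00:30:37:19.

00:30:37:19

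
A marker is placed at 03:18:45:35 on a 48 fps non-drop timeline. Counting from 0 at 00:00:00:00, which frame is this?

frame 572435

Total seconds to the label: (3 × 3600 + 18 × 60 + 45) = 11925.
Frame index = 11925 × 48 + 35 = 572435.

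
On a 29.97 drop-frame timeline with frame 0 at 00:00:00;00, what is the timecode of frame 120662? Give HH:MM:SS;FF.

01:07:06;04

Each 10-minute DF block holds 10 × 60 × 30 − 9 × 2 = 17982 frames. 120662 ÷ 17982 → 6 full blocks, remainder 12770.
Within the partial block the first minute is 1800 frames and each further minute 1798, so 7 further minute boundaries passed. Total skipped labels = 18 × 6 + 2 × 7 = 122.
Non-drop label index = 120662 + 122 = 120784; at 30 labels/s that is 01:07:06:04, i.e. DF 01:07:06;04.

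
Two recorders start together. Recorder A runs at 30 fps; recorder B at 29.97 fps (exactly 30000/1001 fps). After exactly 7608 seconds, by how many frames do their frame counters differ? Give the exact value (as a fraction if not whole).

228240/1001 frames

A emits 30 × 7608 = 228240 frames; B emits 30000/1001 × 7608 = 228240000/1001.
Difference = 228240/1001 frames (≈ 228.0120); B is behind A.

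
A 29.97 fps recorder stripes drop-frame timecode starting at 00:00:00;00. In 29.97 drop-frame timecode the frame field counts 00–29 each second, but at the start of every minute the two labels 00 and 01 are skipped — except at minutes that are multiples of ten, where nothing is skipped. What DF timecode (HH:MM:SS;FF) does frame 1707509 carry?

Each 10-minute DF block holds 10 × 60 × 30 − 9 × 2 = 17982 frames. 1707509 ÷ 17982 → 94 full blocks, remainder 17201.
Within the partial block the first minute is 1800 frames and each further minute 1798, so 9 further minute boundaries passed. Total skipped labels = 18 × 94 + 2 × 9 = 1710.
Non-drop label index = 1707509 + 1710 = 1709219; at 30 labels/s that is 15:49:33:29, i.e. DF 15:49:33;29.

15:49:33;29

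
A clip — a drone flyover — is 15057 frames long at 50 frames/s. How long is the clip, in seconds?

301.14 seconds

Running time = 15057 / (50) = 301.14 s.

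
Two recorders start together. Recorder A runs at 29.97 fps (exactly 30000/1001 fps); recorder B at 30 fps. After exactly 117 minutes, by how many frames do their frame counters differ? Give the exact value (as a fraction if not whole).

16200/77 frames

117 min = 7020 s.
A emits 30000/1001 × 7020 = 16200000/77 frames; B emits 30 × 7020 = 210600.
Difference = 16200/77 frames (≈ 210.3896); B is ahead of A.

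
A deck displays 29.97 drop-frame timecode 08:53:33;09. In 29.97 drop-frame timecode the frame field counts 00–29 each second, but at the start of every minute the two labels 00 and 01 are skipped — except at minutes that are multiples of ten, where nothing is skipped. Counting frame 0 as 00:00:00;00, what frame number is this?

959439

Complete 10-minute blocks: 53, each 17982 frames → 953046.
Remaining 3 whole minutes in the current block: 1800 + 2 × 1798 = 5396 frames.
Within the current minute: 33 × 30 + 9 − 2 = 997 (labels ;00/;01 skipped at this minute). Total = 953046 + 5396 + 997 = 959439.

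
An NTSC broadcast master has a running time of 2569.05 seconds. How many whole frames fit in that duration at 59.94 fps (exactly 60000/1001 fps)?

Frames = 2569.05 × 60000/1001 = 14013000/91 ≈ 153989.0110.
Complete frames: 153989.

153989 frames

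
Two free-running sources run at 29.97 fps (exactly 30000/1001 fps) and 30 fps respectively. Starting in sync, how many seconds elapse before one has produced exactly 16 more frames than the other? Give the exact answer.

The gap grows by |30 − 30000/1001| = 30/1001 frames per second.
Time for a 16-frame gap: 16 ÷ (30/1001) = 8008/15 s.

8008/15 seconds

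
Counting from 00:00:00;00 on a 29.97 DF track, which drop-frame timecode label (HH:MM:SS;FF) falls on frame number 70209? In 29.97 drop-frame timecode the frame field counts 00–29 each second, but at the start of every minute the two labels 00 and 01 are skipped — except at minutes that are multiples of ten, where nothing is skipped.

00:39:02;21

Each 10-minute DF block holds 10 × 60 × 30 − 9 × 2 = 17982 frames. 70209 ÷ 17982 → 3 full blocks, remainder 16263.
Within the partial block the first minute is 1800 frames and each further minute 1798, so 9 further minute boundaries passed. Total skipped labels = 18 × 3 + 2 × 9 = 72.
Non-drop label index = 70209 + 72 = 70281; at 30 labels/s that is 00:39:02:21, i.e. DF 00:39:02;21.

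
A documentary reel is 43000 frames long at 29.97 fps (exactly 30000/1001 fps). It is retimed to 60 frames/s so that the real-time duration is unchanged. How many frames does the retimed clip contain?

Target frames = source frames × (target rate / source rate) = 43000 × (60)/(30000/1001) = 43000 × 1001/500 = 86086.

86086 frames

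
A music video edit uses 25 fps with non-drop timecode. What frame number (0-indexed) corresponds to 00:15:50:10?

frame 23760

Total seconds to the label: (0 × 3600 + 15 × 60 + 50) = 950.
Frame index = 950 × 25 + 10 = 23760.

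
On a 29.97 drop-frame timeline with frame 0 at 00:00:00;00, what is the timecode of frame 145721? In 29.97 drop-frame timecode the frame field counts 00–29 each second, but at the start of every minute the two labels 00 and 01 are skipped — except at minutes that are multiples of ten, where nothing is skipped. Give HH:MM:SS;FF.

Each 10-minute DF block holds 10 × 60 × 30 − 9 × 2 = 17982 frames. 145721 ÷ 17982 → 8 full blocks, remainder 1865.
Within the partial block the first minute is 1800 frames and each further minute 1798, so 1 further minute boundary passed. Total skipped labels = 18 × 8 + 2 × 1 = 146.
Non-drop label index = 145721 + 146 = 145867; at 30 labels/s that is 01:21:02:07, i.e. DF 01:21:02;07.

01:21:02;07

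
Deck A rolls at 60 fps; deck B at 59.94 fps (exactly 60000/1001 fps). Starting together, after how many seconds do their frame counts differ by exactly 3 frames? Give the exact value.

50.05 seconds

The gap grows by |60000/1001 − 60| = 60/1001 frames per second.
Time for a 3-frame gap: 3 ÷ (60/1001) = 50.05 s.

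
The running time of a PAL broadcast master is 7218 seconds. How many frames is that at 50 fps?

Frames = 7218 × 50 = 360900.

360900 frames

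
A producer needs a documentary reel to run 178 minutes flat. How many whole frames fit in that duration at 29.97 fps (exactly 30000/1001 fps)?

320079 frames

178 min = 10680 s.
Frames = 10680 × 30000/1001 = 320400000/1001 ≈ 320079.9201.
Complete frames: 320079.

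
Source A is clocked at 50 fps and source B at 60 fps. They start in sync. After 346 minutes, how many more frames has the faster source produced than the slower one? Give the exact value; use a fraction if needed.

207600 frames

346 min = 20760 s.
A emits 50 × 20760 = 1038000 frames; B emits 60 × 20760 = 1245600.
Difference = 207600 frames; B is ahead of A.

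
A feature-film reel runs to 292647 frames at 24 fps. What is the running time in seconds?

Running time = 292647 / (24) = 12193.625 s.

12193.625 seconds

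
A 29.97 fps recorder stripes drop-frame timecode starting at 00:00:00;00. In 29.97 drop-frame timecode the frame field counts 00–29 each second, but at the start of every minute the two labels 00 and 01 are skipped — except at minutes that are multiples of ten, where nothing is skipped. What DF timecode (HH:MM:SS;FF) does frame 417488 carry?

Each 10-minute DF block holds 10 × 60 × 30 − 9 × 2 = 17982 frames. 417488 ÷ 17982 → 23 full blocks, remainder 3902.
Within the partial block the first minute is 1800 frames and each further minute 1798, so 2 further minute boundaries passed. Total skipped labels = 18 × 23 + 2 × 2 = 418.
Non-drop label index = 417488 + 418 = 417906; at 30 labels/s that is 03:52:10:06, i.e. DF 03:52:10;06.

03:52:10;06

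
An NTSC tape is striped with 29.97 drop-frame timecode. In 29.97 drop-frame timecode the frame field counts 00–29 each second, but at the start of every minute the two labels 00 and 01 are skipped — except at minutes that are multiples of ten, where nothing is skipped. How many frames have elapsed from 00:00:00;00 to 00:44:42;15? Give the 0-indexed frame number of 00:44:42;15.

80395

As if non-drop at 30 labels/s: (0 × 3600 + 44 × 60 + 42) × 30 + 15 = 80475.
Minute boundaries passed: 44; those not divisible by 10: 44 − 4 = 40; dropped labels = 2 × 40 = 80.
Actual frame index = 80475 − 80 = 80395.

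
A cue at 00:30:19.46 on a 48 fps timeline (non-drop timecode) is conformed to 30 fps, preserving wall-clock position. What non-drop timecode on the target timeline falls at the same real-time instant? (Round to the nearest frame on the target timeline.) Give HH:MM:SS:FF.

Source frame index: (0×3600 + 30×60 + 19) × 48 + 46 = 87358.
Real time: 87358 / (48) = 43679/24 s.
Target frame: (43679/24) × (30) = 218395/4 ≈ 54598.750 → 54599.
At 30 labels/s: frame 54599 → 00:30:19:29.

00:30:19:29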